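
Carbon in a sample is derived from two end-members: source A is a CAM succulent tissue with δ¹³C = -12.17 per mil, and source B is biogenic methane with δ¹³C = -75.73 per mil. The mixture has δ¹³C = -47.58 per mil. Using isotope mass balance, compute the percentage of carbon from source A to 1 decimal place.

δ_mix = f_A·δ_A + (1 − f_A)·δ_B  ⇒  f_A = (δ_mix − δ_B)/(δ_A − δ_B)
f_A = (-47.58 − (-75.73)) / (-12.17 − (-75.73))
f_A = 28.15 / 63.56 = 0.4429

44.3%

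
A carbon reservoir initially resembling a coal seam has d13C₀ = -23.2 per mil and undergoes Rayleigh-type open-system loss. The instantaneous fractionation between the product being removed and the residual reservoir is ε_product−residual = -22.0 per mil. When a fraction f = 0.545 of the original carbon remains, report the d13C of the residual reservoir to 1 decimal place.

Rayleigh residual: δ_res = (δ₀ + 1000)·f^(α−1) − 1000
α = ε/1000 + 1 = 0.97800, so α − 1 = -0.02200
f^(α−1) = 0.545^(-0.02200) = 1.013443
δ_res = (-23.2 + 1000) × 1.013443 − 1000 = 989.931 − 1000 = -10.07 per mil

-10.1 per mil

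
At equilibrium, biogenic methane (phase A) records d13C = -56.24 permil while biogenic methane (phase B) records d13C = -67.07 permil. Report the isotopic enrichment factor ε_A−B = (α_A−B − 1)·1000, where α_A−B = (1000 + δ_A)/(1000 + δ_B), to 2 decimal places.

11.61 permil

α_A−B = (1000 + -56.24) / (1000 + -67.07) = 943.76 / 932.93 = 1.011609
ε_A−B = (1.011609 − 1) × 1000 = 11.609 permil
(The approximation ε ≈ δ_A − δ_B would give 10.83 permil.)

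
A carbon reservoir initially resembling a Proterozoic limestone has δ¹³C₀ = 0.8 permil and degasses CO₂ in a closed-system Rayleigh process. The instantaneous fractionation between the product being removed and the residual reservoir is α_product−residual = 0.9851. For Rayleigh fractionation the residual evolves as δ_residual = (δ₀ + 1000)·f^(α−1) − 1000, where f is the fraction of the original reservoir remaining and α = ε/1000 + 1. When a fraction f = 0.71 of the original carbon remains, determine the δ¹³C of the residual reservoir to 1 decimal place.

Rayleigh residual: δ_res = (δ₀ + 1000)·f^(α−1) − 1000
α − 1 = -0.01490
f^(α−1) = 0.71^(-0.01490) = 1.005116
δ_res = (0.8 + 1000) × 1.005116 − 1000 = 1005.920 − 1000 = 5.92 permil

5.9 permil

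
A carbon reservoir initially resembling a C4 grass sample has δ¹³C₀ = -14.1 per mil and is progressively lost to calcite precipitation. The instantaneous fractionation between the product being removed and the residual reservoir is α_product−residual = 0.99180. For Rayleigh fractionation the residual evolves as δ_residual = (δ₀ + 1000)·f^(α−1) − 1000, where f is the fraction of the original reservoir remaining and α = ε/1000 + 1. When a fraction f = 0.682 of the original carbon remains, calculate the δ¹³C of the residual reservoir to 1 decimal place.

Rayleigh residual: δ_res = (δ₀ + 1000)·f^(α−1) − 1000
α − 1 = -0.00820
f^(α−1) = 0.682^(-0.00820) = 1.003143
δ_res = (-14.1 + 1000) × 1.003143 − 1000 = 988.999 − 1000 = -11.00 per mil

-11.0 per mil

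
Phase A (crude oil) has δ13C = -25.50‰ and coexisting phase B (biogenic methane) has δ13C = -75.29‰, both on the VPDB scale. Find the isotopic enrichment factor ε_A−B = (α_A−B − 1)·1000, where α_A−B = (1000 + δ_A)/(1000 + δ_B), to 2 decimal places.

α_A−B = (1000 + -25.50) / (1000 + -75.29) = 974.50 / 924.71 = 1.053844
ε_A−B = (1.053844 − 1) × 1000 = 53.844‰
(The approximation ε ≈ δ_A − δ_B would give 49.79‰.)

53.84‰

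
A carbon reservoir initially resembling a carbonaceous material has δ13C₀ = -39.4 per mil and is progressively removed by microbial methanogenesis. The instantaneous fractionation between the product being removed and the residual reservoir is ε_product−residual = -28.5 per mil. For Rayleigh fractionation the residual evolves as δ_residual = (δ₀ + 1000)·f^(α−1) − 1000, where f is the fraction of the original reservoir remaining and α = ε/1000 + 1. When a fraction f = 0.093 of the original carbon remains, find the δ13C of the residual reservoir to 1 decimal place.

27.9 per mil

Rayleigh residual: δ_res = (δ₀ + 1000)·f^(α−1) − 1000
α = ε/1000 + 1 = 0.97150, so α − 1 = -0.02850
f^(α−1) = 0.093^(-0.02850) = 1.070036
δ_res = (-39.4 + 1000) × 1.070036 − 1000 = 1027.876 − 1000 = 27.88 per mil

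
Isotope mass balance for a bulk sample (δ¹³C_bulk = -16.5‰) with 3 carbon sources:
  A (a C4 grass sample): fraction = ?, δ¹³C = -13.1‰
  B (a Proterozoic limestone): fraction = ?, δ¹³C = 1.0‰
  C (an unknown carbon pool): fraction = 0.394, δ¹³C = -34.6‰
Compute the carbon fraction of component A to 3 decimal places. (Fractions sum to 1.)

0.246

Let f_A and f_B be the unknown fractions; fractions sum to 1 so f_A + f_B = 0.606.
Mass balance: Σ fᵢ·δᵢ = δ_bulk ⇒ f_A·(-13.1) + f_B·(1.0) = -16.5 − (-13.632) = -2.868
Substitute f_B = 0.606 − f_A:
f_A·(-13.1 − 1.0) = -2.868 − 0.606×(1.0) = -3.474
f_A = -3.474 / -14.1 = 0.2464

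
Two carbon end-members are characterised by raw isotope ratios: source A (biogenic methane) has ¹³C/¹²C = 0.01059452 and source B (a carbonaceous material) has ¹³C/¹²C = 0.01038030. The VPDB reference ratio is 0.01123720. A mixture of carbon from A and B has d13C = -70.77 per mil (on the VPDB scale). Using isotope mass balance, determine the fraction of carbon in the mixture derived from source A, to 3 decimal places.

δ_A = (0.01059452/0.01123720 − 1)×1000 = (0.942808 − 1)×1000 = -57.192 per mil
δ_B = (0.01038030/0.01123720 − 1)×1000 = (0.923744 − 1)×1000 = -76.256 per mil
f_A = (δ_mix − δ_B)/(δ_A − δ_B) = (-70.77 − (-76.256))/(-57.192 − (-76.256))
f_A = 5.486 / 19.063 = 0.2878

0.288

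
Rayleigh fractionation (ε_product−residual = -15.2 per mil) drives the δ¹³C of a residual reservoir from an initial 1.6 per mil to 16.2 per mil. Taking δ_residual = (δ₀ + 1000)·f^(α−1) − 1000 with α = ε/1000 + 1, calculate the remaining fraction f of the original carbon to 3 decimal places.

α − 1 = ε/1000 = -0.0152
(δ_res + 1000)/(δ₀ + 1000) = (16.2 + 1000)/(1.6 + 1000) = 1016.2/1001.6 = 1.014577
f = 1.014577^(1/-0.0152) = exp(ln(1.014577)/-0.0152) = exp(0.01447/-0.0152)
f = exp(-0.9521) = 0.3859

0.386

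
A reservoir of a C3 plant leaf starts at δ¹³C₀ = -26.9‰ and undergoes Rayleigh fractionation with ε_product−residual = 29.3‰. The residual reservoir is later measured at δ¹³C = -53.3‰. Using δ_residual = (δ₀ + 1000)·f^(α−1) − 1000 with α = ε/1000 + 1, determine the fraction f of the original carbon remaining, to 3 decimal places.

0.391

α − 1 = ε/1000 = 0.0293
(δ_res + 1000)/(δ₀ + 1000) = (-53.3 + 1000)/(-26.9 + 1000) = 946.7/973.1 = 0.972870
f = 0.972870^(1/0.0293) = exp(ln(0.972870)/0.0293) = exp(-0.02750/0.0293)
f = exp(-0.9387) = 0.3911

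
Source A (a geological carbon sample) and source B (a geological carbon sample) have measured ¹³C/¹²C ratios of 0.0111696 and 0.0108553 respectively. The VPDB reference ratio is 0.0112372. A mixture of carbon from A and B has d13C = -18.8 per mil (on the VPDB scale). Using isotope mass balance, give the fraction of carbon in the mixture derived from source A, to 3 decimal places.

δ_A = (0.0111696/0.0112372 − 1)×1000 = (0.993984 − 1)×1000 = -6.016 per mil
δ_B = (0.0108553/0.0112372 − 1)×1000 = (0.966015 − 1)×1000 = -33.985 per mil
f_A = (δ_mix − δ_B)/(δ_A − δ_B) = (-18.8 − (-33.985))/(-6.016 − (-33.985))
f_A = 15.185 / 27.970 = 0.5429

0.543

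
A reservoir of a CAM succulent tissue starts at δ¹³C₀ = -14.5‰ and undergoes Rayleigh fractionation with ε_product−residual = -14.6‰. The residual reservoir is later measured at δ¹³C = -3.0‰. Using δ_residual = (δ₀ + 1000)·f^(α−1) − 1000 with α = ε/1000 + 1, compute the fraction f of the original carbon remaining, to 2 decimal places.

α − 1 = ε/1000 = -0.0146
(δ_res + 1000)/(δ₀ + 1000) = (-3.0 + 1000)/(-14.5 + 1000) = 997.0/985.5 = 1.011669
f = 1.011669^(1/-0.0146) = exp(ln(1.011669)/-0.0146) = exp(0.01160/-0.0146)
f = exp(-0.7946) = 0.4517

0.45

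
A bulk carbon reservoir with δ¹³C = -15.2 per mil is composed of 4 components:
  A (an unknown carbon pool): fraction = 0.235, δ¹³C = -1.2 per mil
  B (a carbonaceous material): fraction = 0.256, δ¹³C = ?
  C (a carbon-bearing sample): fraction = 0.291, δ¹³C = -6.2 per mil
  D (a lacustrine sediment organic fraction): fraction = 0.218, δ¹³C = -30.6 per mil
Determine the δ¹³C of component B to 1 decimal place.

-25.2 per mil

Isotope mass balance: δ_bulk = Σ fᵢ·δᵢ.
-15.2 = 0.235×(-1.2) + 0.256×δ_B + 0.291×(-6.2) + 0.218×(-30.6)
0.256·δ_B = -15.2 − (-8.757) = -6.443
δ_B = -6.443 / 0.256 = -25.17 per mil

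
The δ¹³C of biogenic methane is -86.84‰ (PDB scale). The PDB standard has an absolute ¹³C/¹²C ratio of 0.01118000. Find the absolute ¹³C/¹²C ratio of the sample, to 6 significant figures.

R_sample = R_standard × (δ¹³C/1000 + 1)
R_sample = 0.01118000 × (-86.84/1000 + 1) = 0.01118000 × 0.913160
R_sample = 0.0102091

0.0102091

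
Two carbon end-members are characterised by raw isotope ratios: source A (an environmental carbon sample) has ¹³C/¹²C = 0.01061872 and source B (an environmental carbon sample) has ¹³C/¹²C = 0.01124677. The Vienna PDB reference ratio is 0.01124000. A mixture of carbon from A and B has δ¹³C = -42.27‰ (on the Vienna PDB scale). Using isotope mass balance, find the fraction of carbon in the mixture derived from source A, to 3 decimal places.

δ_A = (0.01061872/0.01124000 − 1)×1000 = (0.944726 − 1)×1000 = -55.274‰
δ_B = (0.01124677/0.01124000 − 1)×1000 = (1.000602 − 1)×1000 = 0.602‰
f_A = (δ_mix − δ_B)/(δ_A − δ_B) = (-42.27 − (0.602))/(-55.274 − (0.602))
f_A = -42.872 / -55.876 = 0.7673

0.767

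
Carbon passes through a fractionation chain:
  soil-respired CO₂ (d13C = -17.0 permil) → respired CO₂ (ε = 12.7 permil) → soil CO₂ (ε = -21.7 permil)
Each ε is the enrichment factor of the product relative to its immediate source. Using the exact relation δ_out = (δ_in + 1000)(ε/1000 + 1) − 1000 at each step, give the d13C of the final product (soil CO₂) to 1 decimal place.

-26.1 permil

step 1: δ = (-17.00 + 1000)·(12.7/1000 + 1) − 1000 = -4.52 permil
step 2: δ = (-4.52 + 1000)·(-21.7/1000 + 1) − 1000 = -26.12 permil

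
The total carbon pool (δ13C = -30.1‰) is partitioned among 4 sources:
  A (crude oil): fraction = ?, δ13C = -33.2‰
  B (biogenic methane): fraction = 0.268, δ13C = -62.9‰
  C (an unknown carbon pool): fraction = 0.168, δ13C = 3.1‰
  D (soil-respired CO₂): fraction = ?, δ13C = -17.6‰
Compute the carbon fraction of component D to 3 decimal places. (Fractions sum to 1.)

Let f_D and f_A be the unknown fractions; fractions sum to 1 so f_D + f_A = 0.564.
Mass balance: Σ fᵢ·δᵢ = δ_bulk ⇒ f_D·(-17.6) + f_A·(-33.2) = -30.1 − (-16.336) = -13.764
Substitute f_A = 0.564 − f_D:
f_D·(-17.6 − -33.2) = -13.764 − 0.564×(-33.2) = 4.961
f_D = 4.961 / 15.6 = 0.3180

0.318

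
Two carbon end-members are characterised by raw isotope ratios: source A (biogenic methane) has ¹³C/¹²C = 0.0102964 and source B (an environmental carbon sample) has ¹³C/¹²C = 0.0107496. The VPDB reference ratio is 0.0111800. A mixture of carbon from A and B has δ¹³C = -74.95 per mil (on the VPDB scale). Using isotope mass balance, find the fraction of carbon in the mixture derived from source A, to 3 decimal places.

0.899

δ_A = (0.0102964/0.0111800 − 1)×1000 = (0.920966 − 1)×1000 = -79.034 per mil
δ_B = (0.0107496/0.0111800 − 1)×1000 = (0.961503 − 1)×1000 = -38.497 per mil
f_A = (δ_mix − δ_B)/(δ_A − δ_B) = (-74.95 − (-38.497))/(-79.034 − (-38.497))
f_A = -36.453 / -40.537 = 0.8993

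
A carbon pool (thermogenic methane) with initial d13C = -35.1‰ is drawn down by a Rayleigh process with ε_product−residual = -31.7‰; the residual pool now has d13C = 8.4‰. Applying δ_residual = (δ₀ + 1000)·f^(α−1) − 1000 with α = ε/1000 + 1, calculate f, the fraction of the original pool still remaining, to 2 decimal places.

0.25

α − 1 = ε/1000 = -0.0317
(δ_res + 1000)/(δ₀ + 1000) = (8.4 + 1000)/(-35.1 + 1000) = 1008.4/964.9 = 1.045082
f = 1.045082^(1/-0.0317) = exp(ln(1.045082)/-0.0317) = exp(0.04410/-0.0317)
f = exp(-1.3910) = 0.2488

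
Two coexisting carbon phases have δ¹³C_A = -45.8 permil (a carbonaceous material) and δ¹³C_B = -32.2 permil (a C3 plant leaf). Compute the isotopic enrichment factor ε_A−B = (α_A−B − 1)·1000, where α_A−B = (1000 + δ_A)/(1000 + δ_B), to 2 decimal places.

-14.05 permil

α_A−B = (1000 + -45.8) / (1000 + -32.2) = 954.2 / 967.8 = 0.985948
ε_A−B = (0.985948 − 1) × 1000 = -14.052 permil
(The approximation ε ≈ δ_A − δ_B would give -13.6 permil.)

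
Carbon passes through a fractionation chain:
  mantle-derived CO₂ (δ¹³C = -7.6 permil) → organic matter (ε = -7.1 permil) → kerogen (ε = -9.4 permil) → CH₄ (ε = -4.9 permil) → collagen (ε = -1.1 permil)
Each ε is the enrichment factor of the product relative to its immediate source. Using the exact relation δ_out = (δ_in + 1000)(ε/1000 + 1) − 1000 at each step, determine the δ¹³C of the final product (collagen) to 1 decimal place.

-29.8 permil

step 1: δ = (-7.60 + 1000)·(-7.1/1000 + 1) − 1000 = -14.65 permil
step 2: δ = (-14.65 + 1000)·(-9.4/1000 + 1) − 1000 = -23.91 permil
step 3: δ = (-23.91 + 1000)·(-4.9/1000 + 1) − 1000 = -28.69 permil
step 4: δ = (-28.69 + 1000)·(-1.1/1000 + 1) − 1000 = -29.76 permil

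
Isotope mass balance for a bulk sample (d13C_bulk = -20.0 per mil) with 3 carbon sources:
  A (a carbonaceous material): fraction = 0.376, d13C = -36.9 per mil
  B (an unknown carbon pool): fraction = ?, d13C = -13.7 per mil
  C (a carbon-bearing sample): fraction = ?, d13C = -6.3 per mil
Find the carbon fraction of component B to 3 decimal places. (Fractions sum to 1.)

0.297

Let f_B and f_C be the unknown fractions; fractions sum to 1 so f_B + f_C = 0.624.
Mass balance: Σ fᵢ·δᵢ = δ_bulk ⇒ f_B·(-13.7) + f_C·(-6.3) = -20.0 − (-13.874) = -6.126
Substitute f_C = 0.624 − f_B:
f_B·(-13.7 − -6.3) = -6.126 − 0.624×(-6.3) = -2.194
f_B = -2.194 / -7.4 = 0.2965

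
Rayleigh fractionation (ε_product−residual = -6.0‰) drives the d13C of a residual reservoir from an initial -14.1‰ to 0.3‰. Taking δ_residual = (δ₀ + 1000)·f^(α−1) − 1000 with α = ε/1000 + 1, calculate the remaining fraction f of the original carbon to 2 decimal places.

0.09

α − 1 = ε/1000 = -0.0060
(δ_res + 1000)/(δ₀ + 1000) = (0.3 + 1000)/(-14.1 + 1000) = 1000.3/985.9 = 1.014606
f = 1.014606^(1/-0.0060) = exp(ln(1.014606)/-0.0060) = exp(0.01450/-0.0060)
f = exp(-2.4167) = 0.0892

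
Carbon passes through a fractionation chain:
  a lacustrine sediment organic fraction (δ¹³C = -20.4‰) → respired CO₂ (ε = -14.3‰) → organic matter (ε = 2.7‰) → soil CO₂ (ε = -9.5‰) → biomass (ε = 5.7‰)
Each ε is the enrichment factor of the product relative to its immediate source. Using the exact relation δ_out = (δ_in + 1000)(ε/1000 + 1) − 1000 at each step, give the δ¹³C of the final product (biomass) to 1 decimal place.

-35.5‰

step 1: δ = (-20.40 + 1000)·(-14.3/1000 + 1) − 1000 = -34.41‰
step 2: δ = (-34.41 + 1000)·(2.7/1000 + 1) − 1000 = -31.80‰
step 3: δ = (-31.80 + 1000)·(-9.5/1000 + 1) − 1000 = -41.00‰
step 4: δ = (-41.00 + 1000)·(5.7/1000 + 1) − 1000 = -35.53‰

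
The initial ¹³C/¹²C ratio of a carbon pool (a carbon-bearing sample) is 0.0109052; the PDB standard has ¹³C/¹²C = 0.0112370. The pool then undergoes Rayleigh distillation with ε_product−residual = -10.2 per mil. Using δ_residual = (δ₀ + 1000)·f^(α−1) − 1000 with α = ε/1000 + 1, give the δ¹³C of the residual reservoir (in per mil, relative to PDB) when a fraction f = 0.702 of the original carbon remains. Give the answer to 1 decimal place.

δ₀ = (0.0109052/0.0112370 − 1)×1000 = (0.970473 − 1)×1000 = -29.527 per mil
α − 1 = ε/1000 = -0.0102
f^(α−1) = 0.702^(-0.0102) = 1.003616
δ_res = (-29.527 + 1000) × 1.003616 − 1000 = 973.981 − 1000 = -26.02 per mil

-26.0 per mil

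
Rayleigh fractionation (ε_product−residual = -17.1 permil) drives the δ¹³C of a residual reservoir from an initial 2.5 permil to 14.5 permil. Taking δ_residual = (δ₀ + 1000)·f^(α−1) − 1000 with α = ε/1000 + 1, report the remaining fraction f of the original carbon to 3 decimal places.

α − 1 = ε/1000 = -0.0171
(δ_res + 1000)/(δ₀ + 1000) = (14.5 + 1000)/(2.5 + 1000) = 1014.5/1002.5 = 1.011970
f = 1.011970^(1/-0.0171) = exp(ln(1.011970)/-0.0171) = exp(0.01190/-0.0171)
f = exp(-0.6958) = 0.4987

0.499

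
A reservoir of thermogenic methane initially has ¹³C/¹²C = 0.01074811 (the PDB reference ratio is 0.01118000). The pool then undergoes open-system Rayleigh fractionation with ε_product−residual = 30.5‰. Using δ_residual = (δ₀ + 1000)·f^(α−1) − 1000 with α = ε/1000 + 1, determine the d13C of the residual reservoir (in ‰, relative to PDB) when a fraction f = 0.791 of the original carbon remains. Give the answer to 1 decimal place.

-45.5‰

δ₀ = (0.01074811/0.01118000 − 1)×1000 = (0.961369 − 1)×1000 = -38.631‰
α − 1 = ε/1000 = 0.0305
f^(α−1) = 0.791^(0.0305) = 0.992875
δ_res = (-38.631 + 1000) × 0.992875 − 1000 = 954.519 − 1000 = -45.48‰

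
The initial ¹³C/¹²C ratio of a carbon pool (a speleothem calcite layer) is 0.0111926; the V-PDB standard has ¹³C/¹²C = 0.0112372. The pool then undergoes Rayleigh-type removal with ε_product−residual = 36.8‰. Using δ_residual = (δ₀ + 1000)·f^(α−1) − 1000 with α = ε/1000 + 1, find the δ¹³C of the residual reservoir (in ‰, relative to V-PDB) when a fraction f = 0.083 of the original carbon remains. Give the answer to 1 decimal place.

δ₀ = (0.0111926/0.0112372 − 1)×1000 = (0.996031 − 1)×1000 = -3.969‰
α − 1 = ε/1000 = 0.0368
f^(α−1) = 0.083^(0.0368) = 0.912477
δ_res = (-3.969 + 1000) × 0.912477 − 1000 = 908.856 − 1000 = -91.14‰

-91.1‰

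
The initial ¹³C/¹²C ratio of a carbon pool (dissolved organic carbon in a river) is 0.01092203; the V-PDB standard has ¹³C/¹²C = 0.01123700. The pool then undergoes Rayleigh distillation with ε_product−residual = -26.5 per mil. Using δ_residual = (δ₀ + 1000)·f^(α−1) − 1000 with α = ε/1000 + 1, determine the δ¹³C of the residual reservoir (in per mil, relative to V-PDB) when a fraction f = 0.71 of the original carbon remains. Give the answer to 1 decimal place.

-19.2 per mil

δ₀ = (0.01092203/0.01123700 − 1)×1000 = (0.971970 − 1)×1000 = -28.030 per mil
α − 1 = ε/1000 = -0.0265
f^(α−1) = 0.71^(-0.0265) = 1.009117
δ_res = (-28.030 + 1000) × 1.009117 − 1000 = 980.832 − 1000 = -19.17 per mil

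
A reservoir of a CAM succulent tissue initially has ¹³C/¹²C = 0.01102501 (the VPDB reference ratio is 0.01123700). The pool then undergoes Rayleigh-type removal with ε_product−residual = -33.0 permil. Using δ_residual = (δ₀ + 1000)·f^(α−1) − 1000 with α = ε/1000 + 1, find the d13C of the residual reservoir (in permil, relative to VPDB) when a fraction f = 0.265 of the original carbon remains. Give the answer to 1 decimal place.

δ₀ = (0.01102501/0.01123700 − 1)×1000 = (0.981135 − 1)×1000 = -18.865 permil
α − 1 = ε/1000 = -0.0330
f^(α−1) = 0.265^(-0.0330) = 1.044799
δ_res = (-18.865 + 1000) × 1.044799 − 1000 = 1025.089 − 1000 = 25.09 permil

25.1 permil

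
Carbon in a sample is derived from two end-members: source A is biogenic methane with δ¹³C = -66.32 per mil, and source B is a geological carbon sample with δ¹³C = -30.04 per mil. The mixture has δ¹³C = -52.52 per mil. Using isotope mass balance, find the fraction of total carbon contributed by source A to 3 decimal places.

0.620

δ_mix = f_A·δ_A + (1 − f_A)·δ_B  ⇒  f_A = (δ_mix − δ_B)/(δ_A − δ_B)
f_A = (-52.52 − (-30.04)) / (-66.32 − (-30.04))
f_A = -22.48 / -36.28 = 0.6196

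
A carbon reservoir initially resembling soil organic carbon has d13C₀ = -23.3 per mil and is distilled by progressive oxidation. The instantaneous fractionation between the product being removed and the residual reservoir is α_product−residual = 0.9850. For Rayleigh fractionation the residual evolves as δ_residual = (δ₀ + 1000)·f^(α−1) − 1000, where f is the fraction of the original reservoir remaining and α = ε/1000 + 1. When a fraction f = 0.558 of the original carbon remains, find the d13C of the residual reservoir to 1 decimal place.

Rayleigh residual: δ_res = (δ₀ + 1000)·f^(α−1) − 1000
α − 1 = -0.01500
f^(α−1) = 0.558^(-0.01500) = 1.008789
δ_res = (-23.3 + 1000) × 1.008789 − 1000 = 985.285 − 1000 = -14.72 per mil

-14.7 per mil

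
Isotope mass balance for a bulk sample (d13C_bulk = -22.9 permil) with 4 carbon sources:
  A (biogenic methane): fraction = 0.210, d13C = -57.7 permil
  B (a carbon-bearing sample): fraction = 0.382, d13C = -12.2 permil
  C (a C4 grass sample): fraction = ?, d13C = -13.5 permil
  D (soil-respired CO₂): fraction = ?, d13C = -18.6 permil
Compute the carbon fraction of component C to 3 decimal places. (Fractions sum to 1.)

Let f_C and f_D be the unknown fractions; fractions sum to 1 so f_C + f_D = 0.408.
Mass balance: Σ fᵢ·δᵢ = δ_bulk ⇒ f_C·(-13.5) + f_D·(-18.6) = -22.9 − (-16.777) = -6.123
Substitute f_D = 0.408 − f_C:
f_C·(-13.5 − -18.6) = -6.123 − 0.408×(-18.6) = 1.466
f_C = 1.466 / 5.1 = 0.2875

0.287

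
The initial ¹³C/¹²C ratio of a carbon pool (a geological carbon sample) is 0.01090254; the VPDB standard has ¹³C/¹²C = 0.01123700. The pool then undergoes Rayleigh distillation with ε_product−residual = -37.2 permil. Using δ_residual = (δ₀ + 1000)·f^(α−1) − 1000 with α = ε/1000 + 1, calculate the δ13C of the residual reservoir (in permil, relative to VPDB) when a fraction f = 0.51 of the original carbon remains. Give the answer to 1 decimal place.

-5.2 permil

δ₀ = (0.01090254/0.01123700 − 1)×1000 = (0.970236 − 1)×1000 = -29.764 permil
α − 1 = ε/1000 = -0.0372
f^(α−1) = 0.51^(-0.0372) = 1.025365
δ_res = (-29.764 + 1000) × 1.025365 − 1000 = 994.846 − 1000 = -5.15 permil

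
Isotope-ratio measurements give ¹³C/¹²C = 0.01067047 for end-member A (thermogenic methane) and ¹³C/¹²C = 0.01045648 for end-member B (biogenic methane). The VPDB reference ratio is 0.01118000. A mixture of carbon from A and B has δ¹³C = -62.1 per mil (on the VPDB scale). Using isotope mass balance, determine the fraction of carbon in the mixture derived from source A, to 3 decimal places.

0.137

δ_A = (0.01067047/0.01118000 − 1)×1000 = (0.954425 − 1)×1000 = -45.575 per mil
δ_B = (0.01045648/0.01118000 − 1)×1000 = (0.935284 − 1)×1000 = -64.716 per mil
f_A = (δ_mix − δ_B)/(δ_A − δ_B) = (-62.1 − (-64.716))/(-45.575 − (-64.716))
f_A = 2.616 / 19.140 = 0.1367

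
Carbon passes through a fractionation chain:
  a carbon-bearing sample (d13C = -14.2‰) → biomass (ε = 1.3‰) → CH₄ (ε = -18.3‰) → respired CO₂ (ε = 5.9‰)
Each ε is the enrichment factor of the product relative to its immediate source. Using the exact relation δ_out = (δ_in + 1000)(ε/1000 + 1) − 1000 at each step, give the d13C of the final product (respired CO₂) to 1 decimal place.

-25.3‰

step 1: δ = (-14.20 + 1000)·(1.3/1000 + 1) − 1000 = -12.92‰
step 2: δ = (-12.92 + 1000)·(-18.3/1000 + 1) − 1000 = -30.98‰
step 3: δ = (-30.98 + 1000)·(5.9/1000 + 1) − 1000 = -25.26‰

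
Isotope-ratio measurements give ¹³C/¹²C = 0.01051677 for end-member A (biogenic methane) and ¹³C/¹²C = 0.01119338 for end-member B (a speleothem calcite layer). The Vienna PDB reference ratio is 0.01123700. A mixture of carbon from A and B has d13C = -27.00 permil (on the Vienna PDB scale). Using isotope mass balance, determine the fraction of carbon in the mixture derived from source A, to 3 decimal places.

0.384

δ_A = (0.01051677/0.01123700 − 1)×1000 = (0.935905 − 1)×1000 = -64.095 permil
δ_B = (0.01119338/0.01123700 − 1)×1000 = (0.996118 − 1)×1000 = -3.882 permil
f_A = (δ_mix − δ_B)/(δ_A − δ_B) = (-27.00 − (-3.882))/(-64.095 − (-3.882))
f_A = -23.118 / -60.213 = 0.3839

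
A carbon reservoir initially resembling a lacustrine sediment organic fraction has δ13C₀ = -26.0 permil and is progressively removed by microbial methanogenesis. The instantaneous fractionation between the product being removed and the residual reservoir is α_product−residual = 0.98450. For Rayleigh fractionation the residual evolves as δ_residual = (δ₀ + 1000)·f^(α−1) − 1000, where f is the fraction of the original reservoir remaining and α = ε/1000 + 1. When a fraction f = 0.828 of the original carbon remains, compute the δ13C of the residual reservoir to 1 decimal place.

-23.1 permil

Rayleigh residual: δ_res = (δ₀ + 1000)·f^(α−1) − 1000
α − 1 = -0.01550
f^(α−1) = 0.828^(-0.01550) = 1.002930
δ_res = (-26.0 + 1000) × 1.002930 − 1000 = 976.854 − 1000 = -23.15 permil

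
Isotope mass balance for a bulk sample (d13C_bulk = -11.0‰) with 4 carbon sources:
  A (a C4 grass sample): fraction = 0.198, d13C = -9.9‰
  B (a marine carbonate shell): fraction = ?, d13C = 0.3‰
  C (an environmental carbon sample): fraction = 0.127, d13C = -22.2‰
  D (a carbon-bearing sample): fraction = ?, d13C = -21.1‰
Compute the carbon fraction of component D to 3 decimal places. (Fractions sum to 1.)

Let f_D and f_B be the unknown fractions; fractions sum to 1 so f_D + f_B = 0.675.
Mass balance: Σ fᵢ·δᵢ = δ_bulk ⇒ f_D·(-21.1) + f_B·(0.3) = -11.0 − (-4.780) = -6.220
Substitute f_B = 0.675 − f_D:
f_D·(-21.1 − 0.3) = -6.220 − 0.675×(0.3) = -6.423
f_D = -6.423 / -21.4 = 0.3001

0.300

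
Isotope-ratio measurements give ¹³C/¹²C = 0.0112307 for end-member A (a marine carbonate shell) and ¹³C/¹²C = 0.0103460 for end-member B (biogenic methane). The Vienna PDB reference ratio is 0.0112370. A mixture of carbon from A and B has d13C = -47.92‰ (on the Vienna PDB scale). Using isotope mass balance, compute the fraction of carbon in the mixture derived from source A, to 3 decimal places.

0.398

δ_A = (0.0112307/0.0112370 − 1)×1000 = (0.999439 − 1)×1000 = -0.561‰
δ_B = (0.0103460/0.0112370 − 1)×1000 = (0.920708 − 1)×1000 = -79.292‰
f_A = (δ_mix − δ_B)/(δ_A − δ_B) = (-47.92 − (-79.292))/(-0.561 − (-79.292))
f_A = 31.372 / 78.731 = 0.3985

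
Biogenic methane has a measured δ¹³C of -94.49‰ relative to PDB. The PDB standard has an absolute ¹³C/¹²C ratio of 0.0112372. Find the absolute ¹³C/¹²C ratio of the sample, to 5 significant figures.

0.010175

R_sample = R_standard × (δ¹³C/1000 + 1)
R_sample = 0.0112372 × (-94.49/1000 + 1) = 0.0112372 × 0.905510
R_sample = 0.0101754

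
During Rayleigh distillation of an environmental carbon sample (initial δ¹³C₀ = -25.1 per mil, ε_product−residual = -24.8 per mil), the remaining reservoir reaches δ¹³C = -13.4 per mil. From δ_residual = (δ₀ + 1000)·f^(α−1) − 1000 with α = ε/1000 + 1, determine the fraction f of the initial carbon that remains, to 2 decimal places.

α − 1 = ε/1000 = -0.0248
(δ_res + 1000)/(δ₀ + 1000) = (-13.4 + 1000)/(-25.1 + 1000) = 986.6/974.9 = 1.012001
f = 1.012001^(1/-0.0248) = exp(ln(1.012001)/-0.0248) = exp(0.01193/-0.0248)
f = exp(-0.4810) = 0.6181

0.62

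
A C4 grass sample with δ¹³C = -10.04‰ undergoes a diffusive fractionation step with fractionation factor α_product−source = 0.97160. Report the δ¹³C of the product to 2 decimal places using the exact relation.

δ_product = (δ_source + 1000)·α − 1000
δ_product = (-10.04 + 1000) × 0.97160 − 1000
δ_product = 961.845 − 1000 = -38.155‰

-38.15‰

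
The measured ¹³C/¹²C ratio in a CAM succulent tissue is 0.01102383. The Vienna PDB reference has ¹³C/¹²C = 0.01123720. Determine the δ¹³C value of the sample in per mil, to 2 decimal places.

δ¹³C = (R_sample / R_standard − 1) × 1000
R_sample / R_standard = 0.01102383 / 0.01123720 = 0.981012
δ¹³C = (0.981012 − 1) × 1000 = -18.988 per mil

-18.99 per mil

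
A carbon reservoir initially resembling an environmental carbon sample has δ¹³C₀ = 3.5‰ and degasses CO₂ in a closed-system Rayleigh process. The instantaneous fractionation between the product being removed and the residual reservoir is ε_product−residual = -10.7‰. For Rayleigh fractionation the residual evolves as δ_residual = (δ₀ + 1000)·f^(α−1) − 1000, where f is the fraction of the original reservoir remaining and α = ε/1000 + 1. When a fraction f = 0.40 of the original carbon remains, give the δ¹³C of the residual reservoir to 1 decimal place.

13.4‰

Rayleigh residual: δ_res = (δ₀ + 1000)·f^(α−1) − 1000
α = ε/1000 + 1 = 0.98930, so α − 1 = -0.01070
f^(α−1) = 0.40^(-0.01070) = 1.009853
δ_res = (3.5 + 1000) × 1.009853 − 1000 = 1013.387 − 1000 = 13.39‰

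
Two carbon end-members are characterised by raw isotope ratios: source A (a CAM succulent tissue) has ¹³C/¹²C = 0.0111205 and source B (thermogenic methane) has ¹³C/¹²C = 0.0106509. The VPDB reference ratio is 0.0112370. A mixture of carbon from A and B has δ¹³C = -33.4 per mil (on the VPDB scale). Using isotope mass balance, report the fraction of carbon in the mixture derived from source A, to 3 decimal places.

δ_A = (0.0111205/0.0112370 − 1)×1000 = (0.989632 − 1)×1000 = -10.368 per mil
δ_B = (0.0106509/0.0112370 − 1)×1000 = (0.947842 − 1)×1000 = -52.158 per mil
f_A = (δ_mix − δ_B)/(δ_A − δ_B) = (-33.4 − (-52.158))/(-10.368 − (-52.158))
f_A = 18.758 / 41.791 = 0.4489

0.449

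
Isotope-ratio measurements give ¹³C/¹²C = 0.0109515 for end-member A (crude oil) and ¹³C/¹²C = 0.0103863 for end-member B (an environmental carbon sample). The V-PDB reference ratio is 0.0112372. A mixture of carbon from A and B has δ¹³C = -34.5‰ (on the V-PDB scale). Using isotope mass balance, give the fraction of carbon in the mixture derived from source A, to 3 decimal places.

δ_A = (0.0109515/0.0112372 − 1)×1000 = (0.974576 − 1)×1000 = -25.424‰
δ_B = (0.0103863/0.0112372 − 1)×1000 = (0.924278 − 1)×1000 = -75.722‰
f_A = (δ_mix − δ_B)/(δ_A − δ_B) = (-34.5 − (-75.722))/(-25.424 − (-75.722))
f_A = 41.222 / 50.297 = 0.8196

0.820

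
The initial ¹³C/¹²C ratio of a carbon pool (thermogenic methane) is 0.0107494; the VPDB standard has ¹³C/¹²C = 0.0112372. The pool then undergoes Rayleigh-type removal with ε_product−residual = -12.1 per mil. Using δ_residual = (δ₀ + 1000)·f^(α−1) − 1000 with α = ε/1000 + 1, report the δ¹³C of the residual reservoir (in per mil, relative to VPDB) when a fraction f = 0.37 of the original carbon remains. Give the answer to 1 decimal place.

δ₀ = (0.0107494/0.0112372 − 1)×1000 = (0.956591 − 1)×1000 = -43.409 per mil
α − 1 = ε/1000 = -0.0121
f^(α−1) = 0.37^(-0.0121) = 1.012103
δ_res = (-43.409 + 1000) × 1.012103 − 1000 = 968.168 − 1000 = -31.83 per mil

-31.8 per mil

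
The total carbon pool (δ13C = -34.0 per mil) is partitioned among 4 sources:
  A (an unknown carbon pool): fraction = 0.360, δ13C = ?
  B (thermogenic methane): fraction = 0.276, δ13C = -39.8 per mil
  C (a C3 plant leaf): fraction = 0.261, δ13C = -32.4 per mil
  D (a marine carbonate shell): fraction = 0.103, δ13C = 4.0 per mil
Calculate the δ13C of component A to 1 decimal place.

-41.6 per mil

Isotope mass balance: δ_bulk = Σ fᵢ·δᵢ.
-34.0 = 0.360×δ_A + 0.276×(-39.8) + 0.261×(-32.4) + 0.103×(4.0)
0.360·δ_A = -34.0 − (-19.029) = -14.971
δ_A = -14.971 / 0.360 = -41.59 per mil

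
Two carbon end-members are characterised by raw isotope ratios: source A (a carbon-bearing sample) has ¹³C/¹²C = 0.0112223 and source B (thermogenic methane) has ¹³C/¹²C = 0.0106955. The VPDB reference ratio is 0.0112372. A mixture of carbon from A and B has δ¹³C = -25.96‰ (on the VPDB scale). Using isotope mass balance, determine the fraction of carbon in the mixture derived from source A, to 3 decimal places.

0.475

δ_A = (0.0112223/0.0112372 − 1)×1000 = (0.998674 − 1)×1000 = -1.326‰
δ_B = (0.0106955/0.0112372 − 1)×1000 = (0.951794 − 1)×1000 = -48.206‰
f_A = (δ_mix − δ_B)/(δ_A − δ_B) = (-25.96 − (-48.206))/(-1.326 − (-48.206))
f_A = 22.246 / 46.880 = 0.4745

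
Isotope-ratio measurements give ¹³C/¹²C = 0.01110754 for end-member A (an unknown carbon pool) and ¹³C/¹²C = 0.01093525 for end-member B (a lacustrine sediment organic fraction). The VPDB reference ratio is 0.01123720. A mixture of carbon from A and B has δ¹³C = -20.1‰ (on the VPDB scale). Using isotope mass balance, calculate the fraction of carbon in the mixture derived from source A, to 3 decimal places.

0.442

δ_A = (0.01110754/0.01123720 − 1)×1000 = (0.988462 − 1)×1000 = -11.538‰
δ_B = (0.01093525/0.01123720 − 1)×1000 = (0.973129 − 1)×1000 = -26.871‰
f_A = (δ_mix − δ_B)/(δ_A − δ_B) = (-20.1 − (-26.871))/(-11.538 − (-26.871))
f_A = 6.771 / 15.332 = 0.4416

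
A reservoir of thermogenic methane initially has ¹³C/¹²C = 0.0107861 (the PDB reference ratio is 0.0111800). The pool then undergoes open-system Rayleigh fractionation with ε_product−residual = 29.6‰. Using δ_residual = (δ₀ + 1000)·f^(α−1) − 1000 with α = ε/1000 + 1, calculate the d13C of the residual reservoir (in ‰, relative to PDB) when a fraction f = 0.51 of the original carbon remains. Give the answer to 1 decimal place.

δ₀ = (0.0107861/0.0111800 − 1)×1000 = (0.964767 − 1)×1000 = -35.233‰
α − 1 = ε/1000 = 0.0296
f^(α−1) = 0.51^(0.0296) = 0.980266
δ_res = (-35.233 + 1000) × 0.980266 − 1000 = 945.729 − 1000 = -54.27‰

-54.3‰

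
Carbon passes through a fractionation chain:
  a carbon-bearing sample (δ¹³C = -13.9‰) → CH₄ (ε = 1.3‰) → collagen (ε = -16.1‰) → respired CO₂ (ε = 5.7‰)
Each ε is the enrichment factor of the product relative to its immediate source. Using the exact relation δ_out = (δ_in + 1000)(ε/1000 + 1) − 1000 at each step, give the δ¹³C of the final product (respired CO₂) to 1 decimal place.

-23.0‰

step 1: δ = (-13.90 + 1000)·(1.3/1000 + 1) − 1000 = -12.62‰
step 2: δ = (-12.62 + 1000)·(-16.1/1000 + 1) − 1000 = -28.51‰
step 3: δ = (-28.51 + 1000)·(5.7/1000 + 1) − 1000 = -22.98‰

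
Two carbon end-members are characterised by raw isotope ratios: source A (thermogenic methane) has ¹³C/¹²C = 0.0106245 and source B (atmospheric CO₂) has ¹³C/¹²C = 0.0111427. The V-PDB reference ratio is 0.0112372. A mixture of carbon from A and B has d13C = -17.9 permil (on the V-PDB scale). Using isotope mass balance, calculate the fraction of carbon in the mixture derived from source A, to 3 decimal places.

δ_A = (0.0106245/0.0112372 − 1)×1000 = (0.945476 − 1)×1000 = -54.524 permil
δ_B = (0.0111427/0.0112372 − 1)×1000 = (0.991590 − 1)×1000 = -8.410 permil
f_A = (δ_mix − δ_B)/(δ_A − δ_B) = (-17.9 − (-8.410))/(-54.524 − (-8.410))
f_A = -9.490 / -46.115 = 0.2058

0.206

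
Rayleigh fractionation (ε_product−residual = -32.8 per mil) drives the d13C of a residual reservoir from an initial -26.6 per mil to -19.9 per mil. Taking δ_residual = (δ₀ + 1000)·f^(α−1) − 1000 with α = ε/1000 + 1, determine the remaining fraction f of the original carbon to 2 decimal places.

α − 1 = ε/1000 = -0.0328
(δ_res + 1000)/(δ₀ + 1000) = (-19.9 + 1000)/(-26.6 + 1000) = 980.1/973.4 = 1.006883
f = 1.006883^(1/-0.0328) = exp(ln(1.006883)/-0.0328) = exp(0.00686/-0.0328)
f = exp(-0.2091) = 0.8113

0.81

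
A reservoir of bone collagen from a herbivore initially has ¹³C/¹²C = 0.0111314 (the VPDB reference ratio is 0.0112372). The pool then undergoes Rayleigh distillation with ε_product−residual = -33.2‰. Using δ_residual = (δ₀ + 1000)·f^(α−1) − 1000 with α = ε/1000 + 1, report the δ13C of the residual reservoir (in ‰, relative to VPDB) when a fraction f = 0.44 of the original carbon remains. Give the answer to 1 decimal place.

18.0‰

δ₀ = (0.0111314/0.0112372 − 1)×1000 = (0.990585 − 1)×1000 = -9.415‰
α − 1 = ε/1000 = -0.0332
f^(α−1) = 0.44^(-0.0332) = 1.027631
δ_res = (-9.415 + 1000) × 1.027631 − 1000 = 1017.956 − 1000 = 17.96‰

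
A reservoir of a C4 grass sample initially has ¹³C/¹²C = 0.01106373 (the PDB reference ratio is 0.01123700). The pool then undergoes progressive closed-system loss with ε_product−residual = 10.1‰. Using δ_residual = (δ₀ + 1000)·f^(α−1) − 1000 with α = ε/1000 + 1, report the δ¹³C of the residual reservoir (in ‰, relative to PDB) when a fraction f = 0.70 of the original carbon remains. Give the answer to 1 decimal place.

-19.0‰

δ₀ = (0.01106373/0.01123700 − 1)×1000 = (0.984580 − 1)×1000 = -15.420‰
α − 1 = ε/1000 = 0.0101
f^(α−1) = 0.70^(0.0101) = 0.996404
δ_res = (-15.420 + 1000) × 0.996404 − 1000 = 981.040 − 1000 = -18.96‰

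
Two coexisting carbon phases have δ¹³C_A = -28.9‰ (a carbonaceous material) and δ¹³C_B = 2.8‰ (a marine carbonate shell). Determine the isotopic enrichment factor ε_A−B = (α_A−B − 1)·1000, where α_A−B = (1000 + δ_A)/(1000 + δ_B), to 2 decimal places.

-31.61‰

α_A−B = (1000 + -28.9) / (1000 + 2.8) = 971.1 / 1002.8 = 0.968389
ε_A−B = (0.968389 − 1) × 1000 = -31.611‰
(The approximation ε ≈ δ_A − δ_B would give -31.7‰.)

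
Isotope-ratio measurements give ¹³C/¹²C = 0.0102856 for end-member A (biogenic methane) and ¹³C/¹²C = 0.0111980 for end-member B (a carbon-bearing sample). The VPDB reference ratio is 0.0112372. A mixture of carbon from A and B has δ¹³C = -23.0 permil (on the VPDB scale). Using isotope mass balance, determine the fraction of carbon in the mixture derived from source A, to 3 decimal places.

0.240

δ_A = (0.0102856/0.0112372 − 1)×1000 = (0.915317 − 1)×1000 = -84.683 permil
δ_B = (0.0111980/0.0112372 − 1)×1000 = (0.996512 − 1)×1000 = -3.488 permil
f_A = (δ_mix − δ_B)/(δ_A − δ_B) = (-23.0 − (-3.488))/(-84.683 − (-3.488))
f_A = -19.512 / -81.195 = 0.2403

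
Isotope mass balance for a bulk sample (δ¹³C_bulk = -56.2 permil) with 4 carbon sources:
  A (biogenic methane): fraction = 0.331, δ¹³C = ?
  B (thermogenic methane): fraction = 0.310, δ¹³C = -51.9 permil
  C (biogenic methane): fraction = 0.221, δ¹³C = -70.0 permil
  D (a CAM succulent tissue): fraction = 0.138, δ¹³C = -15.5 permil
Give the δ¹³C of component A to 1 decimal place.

-68.0 permil

Isotope mass balance: δ_bulk = Σ fᵢ·δᵢ.
-56.2 = 0.331×δ_A + 0.310×(-51.9) + 0.221×(-70.0) + 0.138×(-15.5)
0.331·δ_A = -56.2 − (-33.698) = -22.502
δ_A = -22.502 / 0.331 = -67.98 permil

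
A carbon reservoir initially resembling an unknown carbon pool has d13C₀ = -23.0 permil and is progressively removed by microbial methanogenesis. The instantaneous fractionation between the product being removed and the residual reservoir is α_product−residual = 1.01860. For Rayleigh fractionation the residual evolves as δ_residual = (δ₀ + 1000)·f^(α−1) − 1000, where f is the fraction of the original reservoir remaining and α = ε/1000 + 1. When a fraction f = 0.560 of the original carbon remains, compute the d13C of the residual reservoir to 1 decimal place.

-33.5 permil

Rayleigh residual: δ_res = (δ₀ + 1000)·f^(α−1) − 1000
α − 1 = 0.01860
f^(α−1) = 0.560^(0.01860) = 0.989273
δ_res = (-23.0 + 1000) × 0.989273 − 1000 = 966.520 − 1000 = -33.48 permil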